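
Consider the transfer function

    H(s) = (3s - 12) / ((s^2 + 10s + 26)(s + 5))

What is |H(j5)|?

Substitute s = j5: numerator = -12 + j15, denominator = -245 + j255.
|H(j5)| = |-12 + j15| / |-245 + j255| = 19.209 / 353.62 ≈ 0.05432.

|H(j5)| ≈ 0.05432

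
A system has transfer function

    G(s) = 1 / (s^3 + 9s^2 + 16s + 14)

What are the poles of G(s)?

s = -1 + j, -1 - j, -7

The poles are the roots of the denominator s^3 + 9s^2 + 16s + 14 = 0.
Trying s = -7: the polynomial evaluates to 0, so (s + 7) is a factor.
Dividing out leaves s^2 + 2s + 2 = 0.
The quadratic formula then gives s = -1 ± 1j.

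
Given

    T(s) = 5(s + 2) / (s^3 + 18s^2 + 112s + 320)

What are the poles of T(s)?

s = -10, -4 + 4j, -4 - 4j

The poles are the roots of the denominator s^3 + 18s^2 + 112s + 320 = 0.
Trying s = -10: the polynomial evaluates to 0, so (s + 10) is a factor.
Dividing out leaves s^2 + 8s + 32 = 0.
The quadratic formula then gives s = -4 ± 4j.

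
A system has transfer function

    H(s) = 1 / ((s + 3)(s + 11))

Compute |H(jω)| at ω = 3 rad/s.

Substitute s = j3: numerator = 1, denominator = 24 + j42.
|H(j3)| = |1| / |24 + j42| = 1 / 48.374 ≈ 0.02067.

|H(j3)| ≈ 0.02067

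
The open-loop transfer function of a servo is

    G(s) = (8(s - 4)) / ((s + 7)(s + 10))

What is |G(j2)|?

Substitute s = j2: numerator = -32 + j16, denominator = 66 + j34.
|G(j2)| = |-32 + j16| / |66 + j34| = 35.777 / 74.243 ≈ 0.4819.

|G(j2)| ≈ 0.4819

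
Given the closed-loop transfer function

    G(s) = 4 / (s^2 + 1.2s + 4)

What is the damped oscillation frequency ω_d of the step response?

Comparing s^2 + 1.2s + 4 to s^2 + 2ζωₙs + ωₙ²: ωₙ = 2 rad/s and ζ = 1.2/(2·2) = 0.3.
ζωₙ = 1.2/2 = 0.6, so ω_d = ωₙ√(1−ζ²) = √(ωₙ² − (ζωₙ)²) = √(4 − 0.6²) = √3.64 ≈ 1.908 rad/s.

ω_d ≈ 1.908 rad/s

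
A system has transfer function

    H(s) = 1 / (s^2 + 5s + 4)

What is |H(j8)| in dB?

Substitute s = j8: numerator = 1, denominator = -60 + j40.
|H(j8)| = |1| / |-60 + j40| = 1 / 72.111 ≈ 0.01387.
In decibels: 20·log₁₀(0.01387) ≈ -37.2 dB.

|H(j8)|_dB ≈ -37.2 dB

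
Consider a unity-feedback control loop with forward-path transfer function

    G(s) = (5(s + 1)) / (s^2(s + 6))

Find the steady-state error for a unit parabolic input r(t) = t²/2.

G(s) has 2 poles at the origin.
This is a Type 2 system. Ka = lim_{s→0} s^2·G(s) = 5/6.
e_ss = 1/Ka = 1/(5/6) = 6/5 ≈ 1.200.

e_ss = 1.200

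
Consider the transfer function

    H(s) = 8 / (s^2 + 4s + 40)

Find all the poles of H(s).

s = -2 + 6j, -2 - 6j

The poles are the roots of the denominator s^2 + 4s + 40 = 0.
Using the quadratic formula: s = (-4 ± √(-144))/2 = -2 ± 6j.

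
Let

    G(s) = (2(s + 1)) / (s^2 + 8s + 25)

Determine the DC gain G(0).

G(0) = 2/25 ≈ 0.08000

At s = 0 each factor (s + a) contributes a and each (s^2 + bs + c) contributes c.
G(0) = 2·(1) / ((25)) = 2/25 = 2/25.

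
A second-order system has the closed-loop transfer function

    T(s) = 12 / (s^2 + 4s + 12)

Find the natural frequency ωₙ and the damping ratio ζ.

Compare the denominator to the standard form s^2 + 2ζωₙs + ωₙ².
ωₙ² = 12, so ωₙ = √12 ≈ 3.464 rad/s.
2ζωₙ = 4, so ζ = 4/(2·√12) ≈ 0.5774.

ωₙ ≈ 3.464 rad/s, ζ ≈ 0.5774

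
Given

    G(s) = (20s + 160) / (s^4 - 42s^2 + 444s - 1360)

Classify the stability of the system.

The denominator s^4 - 42s^2 + 444s - 1360 factors as (s - 4)(s + 10)(s^2 - 6s + 34), giving poles at s = 4, -10, 3 + 5j, 3 - 5j.
Since the pole(s) at s = 4, 3 ± 5j lie in the right half-plane, the system is unstable.

unstable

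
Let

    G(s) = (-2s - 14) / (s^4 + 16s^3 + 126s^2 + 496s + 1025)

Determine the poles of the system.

s = -5 + 4j, -5 - 4j, -3 + 4j, -3 - 4j

The poles are the roots of the denominator s^4 + 16s^3 + 126s^2 + 496s + 1025 = 0.
No real roots exist; factor into two real quadratics: (s^2 + 10s + 41)(s^2 + 6s + 25) = 0.
Each quadratic gives a conjugate pair via the quadratic formula.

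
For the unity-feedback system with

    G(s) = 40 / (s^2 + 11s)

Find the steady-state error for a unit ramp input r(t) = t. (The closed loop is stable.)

e_ss = 0.2750

G(s) has one pole at the origin.
This is a Type 1 system. Kv = lim_{s→0} s·G(s) = 40/11.
e_ss = 1/Kv = 1/(40/11) = 11/40 ≈ 0.2750.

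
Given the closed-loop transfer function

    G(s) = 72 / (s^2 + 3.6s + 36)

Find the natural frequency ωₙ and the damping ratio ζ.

ωₙ = 6 rad/s, ζ = 0.3

Compare the denominator to the standard form s^2 + 2ζωₙs + ωₙ².
ωₙ² = 36, so ωₙ = 6 rad/s.
2ζωₙ = 3.6, so ζ = 3.6/(2·6) = 0.3.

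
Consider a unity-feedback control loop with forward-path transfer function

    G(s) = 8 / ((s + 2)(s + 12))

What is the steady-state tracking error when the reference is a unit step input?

G(s) has no poles at the origin.
This is a Type 0 system. Kp = lim_{s→0} G(s) = 8/24 = 1/3.
e_ss = 1/(1 + Kp) = 1/(1 + 1/3) = 3/4 ≈ 0.7500.

e_ss = 0.7500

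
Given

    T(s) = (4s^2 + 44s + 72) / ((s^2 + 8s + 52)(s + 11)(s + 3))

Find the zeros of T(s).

s = -9, -2

Set the numerator to zero: 4s^2 + 44s + 72 = 0, i.e. 4·(s^2 + 11s + 18) = 0.
Factoring: (s + 9)(s + 2) = 0.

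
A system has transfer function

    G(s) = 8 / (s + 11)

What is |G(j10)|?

|G(j10)| ≈ 0.5381

Substitute s = j10: numerator = 8, denominator = 11 + j10.
|G(j10)| = |8| / |11 + j10| = 8 / 14.866 ≈ 0.5381.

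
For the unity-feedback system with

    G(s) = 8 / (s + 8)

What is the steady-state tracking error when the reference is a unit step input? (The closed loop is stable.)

e_ss = 0.5000

G(s) has no poles at the origin.
This is a Type 0 system. Kp = lim_{s→0} G(s) = 8/8 = 1.
e_ss = 1/(1 + Kp) = 1/(1 + 1) = 1/2 ≈ 0.5000.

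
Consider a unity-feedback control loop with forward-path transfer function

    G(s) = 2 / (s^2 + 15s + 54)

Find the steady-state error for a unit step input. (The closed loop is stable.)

e_ss = 0.9643

G(s) has no poles at the origin.
This is a Type 0 system. Kp = lim_{s→0} G(s) = 2/54 = 1/27.
e_ss = 1/(1 + Kp) = 1/(1 + 1/27) = 27/28 ≈ 0.9643.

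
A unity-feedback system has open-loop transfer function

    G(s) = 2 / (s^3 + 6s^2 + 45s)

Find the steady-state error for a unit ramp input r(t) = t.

G(s) has one pole at the origin.
This is a Type 1 system. Kv = lim_{s→0} s·G(s) = 2/45.
e_ss = 1/Kv = 1/(2/45) = 45/2 ≈ 22.50.

e_ss = 22.50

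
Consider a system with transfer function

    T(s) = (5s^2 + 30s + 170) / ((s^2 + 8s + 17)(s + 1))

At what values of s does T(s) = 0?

Set the numerator to zero: 5s^2 + 30s + 170 = 0, i.e. 5·(s^2 + 6s + 34) = 0.
Factoring: (s^2 + 6s + 34) = 0.

s = -3 ± 5j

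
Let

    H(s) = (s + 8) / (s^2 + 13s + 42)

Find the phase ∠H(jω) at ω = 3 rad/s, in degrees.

At s = j3: numerator = 8 + j3, denominator = 33 + j39.
∠H = ∠num − ∠den = 20.556° − (49.764°) = -29.21°.

∠H(j3) ≈ -29.21°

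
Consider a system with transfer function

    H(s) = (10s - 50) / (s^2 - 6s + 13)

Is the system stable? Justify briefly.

unstable

The denominator s^2 - 6s + 13 factors as (s^2 - 6s + 13), giving poles at s = 3 ± 2j.
Since the pole(s) at s = 3 ± 2j lie in the right half-plane, the system is unstable.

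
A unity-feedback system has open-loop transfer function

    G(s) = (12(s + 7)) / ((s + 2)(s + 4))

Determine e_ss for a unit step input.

G(s) has no poles at the origin.
This is a Type 0 system. Kp = lim_{s→0} G(s) = 84/8 = 21/2.
e_ss = 1/(1 + Kp) = 1/(1 + 21/2) = 2/23 ≈ 0.08696.

e_ss = 0.08696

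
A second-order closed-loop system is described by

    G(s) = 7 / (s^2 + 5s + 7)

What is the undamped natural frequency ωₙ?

ωₙ ≈ 2.646 rad/s

Compare the denominator to the standard form s^2 + 2ζωₙs + ωₙ².
ωₙ² = 7, so ωₙ = √7 ≈ 2.646 rad/s.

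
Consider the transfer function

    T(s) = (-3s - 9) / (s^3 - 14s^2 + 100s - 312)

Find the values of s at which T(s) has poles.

The poles are the roots of the denominator s^3 - 14s^2 + 100s - 312 = 0.
Trying s = 6: the polynomial evaluates to 0, so (s - 6) is a factor.
Dividing out leaves s^2 - 8s + 52 = 0.
The quadratic formula then gives s = 4 ± 6j.

s = 4 + 6j, 4 - 6j, 6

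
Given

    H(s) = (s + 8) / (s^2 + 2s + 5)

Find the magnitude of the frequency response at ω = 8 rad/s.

Substitute s = j8: numerator = 8 + j8, denominator = -59 + j16.
|H(j8)| = |8 + j8| / |-59 + j16| = 11.314 / 61.131 ≈ 0.1851.

|H(j8)| ≈ 0.1851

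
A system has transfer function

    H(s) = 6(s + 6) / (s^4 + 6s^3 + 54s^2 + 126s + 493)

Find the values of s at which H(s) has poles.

The poles are the roots of the denominator s^4 + 6s^3 + 54s^2 + 126s + 493 = 0.
No real roots exist; factor into two real quadratics: (s^2 + 2s + 17)(s^2 + 4s + 29) = 0.
Each quadratic gives a conjugate pair via the quadratic formula.

s = -1 ± 4j, -2 ± 5j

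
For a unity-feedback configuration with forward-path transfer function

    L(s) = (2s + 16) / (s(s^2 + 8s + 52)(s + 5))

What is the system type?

Type 1

The denominator has 1 factor of s at the origin (free integrator), so this is a Type 1 system.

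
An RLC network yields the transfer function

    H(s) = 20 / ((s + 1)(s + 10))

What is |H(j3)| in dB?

|H(j3)|_dB ≈ -4.35 dB

Substitute s = j3: numerator = 20, denominator = 1 + j33.
|H(j3)| = |20| / |1 + j33| = 20 / 33.015 ≈ 0.6058.
In decibels: 20·log₁₀(0.6058) ≈ -4.35 dB.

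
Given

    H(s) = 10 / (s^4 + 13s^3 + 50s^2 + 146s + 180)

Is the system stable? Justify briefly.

stable

The denominator s^4 + 13s^3 + 50s^2 + 146s + 180 factors as (s + 9)(s + 2)(s^2 + 2s + 10), giving poles at s = -9, -2, -1 ± 3j.
Since all poles lie strictly in the left half-plane, the system is stable.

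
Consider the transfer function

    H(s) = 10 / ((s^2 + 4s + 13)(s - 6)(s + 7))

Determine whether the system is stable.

unstable

The poles can be read from the denominator factors: s = -2 + 3j, -2 - 3j, 6, -7.
Since the pole(s) at s = 6 lie in the right half-plane, the system is unstable.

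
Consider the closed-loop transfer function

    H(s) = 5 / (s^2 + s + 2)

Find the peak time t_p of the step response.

t_p ≈ 2.375 s

Comparing s^2 + s + 2 to s^2 + 2ζωₙs + ωₙ²: ωₙ = √2 ≈ 1.414 rad/s and ζ = 1/(2·√2) ≈ 0.3536.
ζωₙ = 1/2 = 0.5, so ω_d = ωₙ√(1−ζ²) = √(ωₙ² − (ζωₙ)²) = √(2 − 0.5²) = √1.75 ≈ 1.323 rad/s.
t_p = π/ω_d = π/1.323 ≈ 2.375 s.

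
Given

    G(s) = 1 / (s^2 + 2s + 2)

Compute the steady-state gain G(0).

G(0) = 1/2 ≈ 0.5000

At s = 0 each factor (s + a) contributes a and each (s^2 + bs + c) contributes c.
G(0) = 1·1 / ((2)) = 1/2 = 1/2.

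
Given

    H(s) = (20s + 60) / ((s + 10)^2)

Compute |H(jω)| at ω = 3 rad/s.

|H(j3)| ≈ 0.7785

Substitute s = j3: numerator = 60 + j60, denominator = 91 + j60.
|H(j3)| = |60 + j60| / |91 + j60| = 84.853 / 109 ≈ 0.7785.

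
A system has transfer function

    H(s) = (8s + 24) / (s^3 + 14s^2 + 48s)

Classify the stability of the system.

marginally stable

The denominator s^3 + 14s^2 + 48s factors as s(s + 6)(s + 8), giving poles at s = 0, -6, -8.
Since the simple pole(s) at s = 0 lie on the jω-axis with none in the right half-plane, the system is marginally stable.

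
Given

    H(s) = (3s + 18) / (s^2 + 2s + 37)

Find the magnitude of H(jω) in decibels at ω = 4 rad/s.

|H(j4)|_dB ≈ -0.330 dB

Substitute s = j4: numerator = 18 + j12, denominator = 21 + j8.
|H(j4)| = |18 + j12| / |21 + j8| = 21.633 / 22.472 ≈ 0.9627.
In decibels: 20·log₁₀(0.9627) ≈ -0.330 dB.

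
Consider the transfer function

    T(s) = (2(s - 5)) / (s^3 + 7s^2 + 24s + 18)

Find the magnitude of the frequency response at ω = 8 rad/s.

Substitute s = j8: numerator = -10 + j16, denominator = -430 - j320.
|T(j8)| = |-10 + j16| / |-430 - j320| = 18.868 / 536.00 ≈ 0.03520.

|T(j8)| ≈ 0.03520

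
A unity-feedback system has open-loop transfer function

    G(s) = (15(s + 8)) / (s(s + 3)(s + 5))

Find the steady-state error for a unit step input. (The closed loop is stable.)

G(s) has one pole at the origin.
This is a Type 1 system; for a step input the steady-state error is zero.

e_ss = 0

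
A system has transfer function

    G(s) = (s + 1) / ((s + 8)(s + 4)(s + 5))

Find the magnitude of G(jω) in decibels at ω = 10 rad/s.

|G(j10)|_dB ≈ -43.7 dB

Substitute s = j10: numerator = 1 + j10, denominator = -1540 - j80.
|G(j10)| = |1 + j10| / |-1540 - j80| = 10.050 / 1542.1 ≈ 0.006517.
In decibels: 20·log₁₀(0.006517) ≈ -43.7 dB.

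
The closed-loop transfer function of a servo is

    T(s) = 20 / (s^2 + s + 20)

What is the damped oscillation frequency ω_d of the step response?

ω_d ≈ 4.444 rad/s

Comparing s^2 + s + 20 to s^2 + 2ζωₙs + ωₙ²: ωₙ = √20 ≈ 4.472 rad/s and ζ = 1/(2·√20) ≈ 0.1118.
ζωₙ = 1/2 = 0.5, so ω_d = ωₙ√(1−ζ²) = √(ωₙ² − (ζωₙ)²) = √(20 − 0.5²) = √19.75 ≈ 4.444 rad/s.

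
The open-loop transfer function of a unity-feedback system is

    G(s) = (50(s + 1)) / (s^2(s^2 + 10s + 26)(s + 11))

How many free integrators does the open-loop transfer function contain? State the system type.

Type 2

The denominator has 2 factors of s at the origin (free integrators), so this is a Type 2 system.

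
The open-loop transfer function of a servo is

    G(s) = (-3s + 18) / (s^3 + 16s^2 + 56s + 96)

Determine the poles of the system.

The poles are the roots of the denominator s^3 + 16s^2 + 56s + 96 = 0.
Trying s = -12: the polynomial evaluates to 0, so (s + 12) is a factor.
Dividing out leaves s^2 + 4s + 8 = 0.
The quadratic formula then gives s = -2 ± 2j.

s = -2 + 2j, -2 - 2j, -12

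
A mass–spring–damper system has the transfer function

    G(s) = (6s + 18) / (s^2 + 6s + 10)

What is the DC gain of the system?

Set s = 0: G(0) = (18) / (10) = 9/5.

G(0) = 9/5 ≈ 1.800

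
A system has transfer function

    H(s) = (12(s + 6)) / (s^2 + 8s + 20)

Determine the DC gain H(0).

At s = 0 each factor (s + a) contributes a and each (s^2 + bs + c) contributes c.
H(0) = 12·(6) / ((20)) = 72/20 = 18/5.

H(0) = 18/5 ≈ 3.600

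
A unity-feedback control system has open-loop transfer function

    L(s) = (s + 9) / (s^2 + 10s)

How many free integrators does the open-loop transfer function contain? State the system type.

Type 1

The denominator has 1 factor of s at the origin (free integrator), so this is a Type 1 system.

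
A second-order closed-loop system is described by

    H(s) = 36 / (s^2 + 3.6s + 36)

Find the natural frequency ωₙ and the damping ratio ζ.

Compare the denominator to the standard form s^2 + 2ζωₙs + ωₙ².
ωₙ² = 36, so ωₙ = 6 rad/s.
2ζωₙ = 3.6, so ζ = 3.6/(2·6) = 0.3.

ωₙ = 6 rad/s, ζ = 0.3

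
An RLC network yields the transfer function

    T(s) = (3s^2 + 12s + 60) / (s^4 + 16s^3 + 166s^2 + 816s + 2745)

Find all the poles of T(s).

s = -3 + 6j, -3 - 6j, -5 + 6j, -5 - 6j

The poles are the roots of the denominator s^4 + 16s^3 + 166s^2 + 816s + 2745 = 0.
No real roots exist; factor into two real quadratics: (s^2 + 6s + 45)(s^2 + 10s + 61) = 0.
Each quadratic gives a conjugate pair via the quadratic formula.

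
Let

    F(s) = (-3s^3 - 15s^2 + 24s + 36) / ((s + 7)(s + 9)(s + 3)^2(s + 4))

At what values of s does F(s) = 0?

s = 2, -6, -1

Set the numerator to zero: -3s^3 - 15s^2 + 24s + 36 = 0, i.e. -3·(s^3 + 5s^2 - 8s - 12) = 0.
Factoring: (s - 2)(s + 6)(s + 1) = 0.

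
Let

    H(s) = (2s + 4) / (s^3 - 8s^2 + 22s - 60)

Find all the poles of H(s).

s = 1 ± 3j, 6

The poles are the roots of the denominator s^3 - 8s^2 + 22s - 60 = 0.
Trying s = 6: the polynomial evaluates to 0, so (s - 6) is a factor.
Dividing out leaves s^2 - 2s + 10 = 0.
The quadratic formula then gives s = 1 ± 3j.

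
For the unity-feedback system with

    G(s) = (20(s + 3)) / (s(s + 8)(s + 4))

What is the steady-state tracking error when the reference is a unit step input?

e_ss = 0

G(s) has one pole at the origin.
This is a Type 1 system; for a step input the steady-state error is zero.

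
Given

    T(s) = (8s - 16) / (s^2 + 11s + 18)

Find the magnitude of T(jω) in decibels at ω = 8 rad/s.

|T(j8)|_dB ≈ -3.55 dB

Substitute s = j8: numerator = -16 + j64, denominator = -46 + j88.
|T(j8)| = |-16 + j64| / |-46 + j88| = 65.970 / 99.298 ≈ 0.6644.
In decibels: 20·log₁₀(0.6644) ≈ -3.55 dB.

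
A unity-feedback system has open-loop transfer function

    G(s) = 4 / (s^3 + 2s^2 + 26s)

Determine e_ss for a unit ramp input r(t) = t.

e_ss = 6.500

G(s) has one pole at the origin.
This is a Type 1 system. Kv = lim_{s→0} s·G(s) = 4/26 = 2/13.
e_ss = 1/Kv = 1/(2/13) = 13/2 ≈ 6.500.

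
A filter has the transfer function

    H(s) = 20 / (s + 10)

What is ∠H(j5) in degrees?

∠H(j5) ≈ -26.57°

At s = j5: numerator = 20, denominator = 10 + j5.
∠H = ∠num − ∠den = 0° − (26.565°) = -26.57°.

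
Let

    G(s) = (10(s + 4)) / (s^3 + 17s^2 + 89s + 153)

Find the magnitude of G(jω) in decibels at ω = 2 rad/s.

|G(j2)|_dB ≈ -12.6 dB

Substitute s = j2: numerator = 40 + j20, denominator = 85 + j170.
|G(j2)| = |40 + j20| / |85 + j170| = 44.721 / 190.07 ≈ 0.2353.
In decibels: 20·log₁₀(0.2353) ≈ -12.6 dB.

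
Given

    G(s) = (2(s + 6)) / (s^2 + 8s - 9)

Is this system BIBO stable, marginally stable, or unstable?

The denominator s^2 + 8s - 9 factors as (s - 1)(s + 9), giving poles at s = 1, -9.
Since the pole(s) at s = 1 lie in the right half-plane, the system is unstable.

unstable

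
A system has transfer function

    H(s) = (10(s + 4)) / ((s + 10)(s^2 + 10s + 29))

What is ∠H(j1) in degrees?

∠H(j1) ≈ -11.33°

At s = j1: numerator = 40 + j10, denominator = 270 + j128.
∠H = ∠num − ∠den = 14.036° − (25.364°) = -11.33°.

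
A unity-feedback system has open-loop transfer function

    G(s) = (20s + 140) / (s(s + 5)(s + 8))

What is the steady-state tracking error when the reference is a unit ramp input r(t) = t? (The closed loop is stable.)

G(s) has one pole at the origin.
This is a Type 1 system. Kv = lim_{s→0} s·G(s) = 140/40 = 7/2.
e_ss = 1/Kv = 1/(7/2) = 2/7 ≈ 0.2857.

e_ss = 0.2857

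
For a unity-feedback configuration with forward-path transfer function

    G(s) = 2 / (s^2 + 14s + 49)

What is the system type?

The denominator has no factor of s at the origin — no free integrator — so this is a Type 0 system.

Type 0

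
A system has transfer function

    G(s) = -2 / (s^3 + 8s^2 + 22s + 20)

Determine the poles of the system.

s = -3 + j, -3 - j, -2

The poles are the roots of the denominator s^3 + 8s^2 + 22s + 20 = 0.
Trying s = -2: the polynomial evaluates to 0, so (s + 2) is a factor.
Dividing out leaves s^2 + 6s + 10 = 0.
The quadratic formula then gives s = -3 ± 1j.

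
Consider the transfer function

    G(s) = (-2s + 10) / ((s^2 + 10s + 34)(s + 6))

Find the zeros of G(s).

s = 5

Set the numerator to zero: -2s + 10 = 0, i.e. -2·(s - 5) = 0.
So s = 5.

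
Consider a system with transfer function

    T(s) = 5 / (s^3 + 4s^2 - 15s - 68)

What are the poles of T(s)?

The poles are the roots of the denominator s^3 + 4s^2 - 15s - 68 = 0.
Trying s = 4: the polynomial evaluates to 0, so (s - 4) is a factor.
Dividing out leaves s^2 + 8s + 17 = 0.
The quadratic formula then gives s = -4 ± 1j.

s = -4 ± j, 4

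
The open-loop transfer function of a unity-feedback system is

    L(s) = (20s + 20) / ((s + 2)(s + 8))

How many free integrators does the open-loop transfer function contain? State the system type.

The denominator has no factor of s at the origin — no free integrator — so this is a Type 0 system.

Type 0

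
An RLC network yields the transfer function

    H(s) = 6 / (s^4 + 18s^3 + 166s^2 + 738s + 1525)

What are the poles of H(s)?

The poles are the roots of the denominator s^4 + 18s^3 + 166s^2 + 738s + 1525 = 0.
No real roots exist; factor into two real quadratics: (s^2 + 8s + 25)(s^2 + 10s + 61) = 0.
Each quadratic gives a conjugate pair via the quadratic formula.

s = -4 ± 3j, -5 ± 6j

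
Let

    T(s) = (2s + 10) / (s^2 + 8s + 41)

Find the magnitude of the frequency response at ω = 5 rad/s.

Substitute s = j5: numerator = 10 + j10, denominator = 16 + j40.
|T(j5)| = |10 + j10| / |16 + j40| = 14.142 / 43.081 ≈ 0.3283.

|T(j5)| ≈ 0.3283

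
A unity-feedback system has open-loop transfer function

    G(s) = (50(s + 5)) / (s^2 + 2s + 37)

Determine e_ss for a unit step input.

G(s) has no poles at the origin.
This is a Type 0 system. Kp = lim_{s→0} G(s) = 250/37.
e_ss = 1/(1 + Kp) = 1/(1 + 250/37) = 37/287 ≈ 0.1289.

e_ss = 0.1289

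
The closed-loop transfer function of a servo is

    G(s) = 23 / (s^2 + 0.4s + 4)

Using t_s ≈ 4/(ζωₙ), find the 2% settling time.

Comparing s^2 + 0.4s + 4 to s^2 + 2ζωₙs + ωₙ²: ωₙ = 2 rad/s and ζ = 0.4/(2·2) = 0.1.
ζωₙ = 0.4/2 = 0.2, so t_s ≈ 4/(ζωₙ) = 4/0.2 = 20 s.

t_s ≈ 20 s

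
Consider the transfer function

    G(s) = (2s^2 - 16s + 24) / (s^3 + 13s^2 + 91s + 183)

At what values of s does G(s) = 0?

Set the numerator to zero: 2s^2 - 16s + 24 = 0, i.e. 2·(s^2 - 8s + 12) = 0.
Factoring: (s - 2)(s - 6) = 0.

s = 2, 6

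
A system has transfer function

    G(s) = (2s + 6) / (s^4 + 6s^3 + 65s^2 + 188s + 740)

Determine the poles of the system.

The poles are the roots of the denominator s^4 + 6s^3 + 65s^2 + 188s + 740 = 0.
No real roots exist; factor into two real quadratics: (s^2 + 4s + 20)(s^2 + 2s + 37) = 0.
Each quadratic gives a conjugate pair via the quadratic formula.

s = -2 + 4j, -2 - 4j, -1 + 6j, -1 - 6j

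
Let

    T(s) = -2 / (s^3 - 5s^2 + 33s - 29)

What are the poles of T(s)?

s = 2 ± 5j, 1

The poles are the roots of the denominator s^3 - 5s^2 + 33s - 29 = 0.
Trying s = 1: the polynomial evaluates to 0, so (s - 1) is a factor.
Dividing out leaves s^2 - 4s + 29 = 0.
The quadratic formula then gives s = 2 ± 5j.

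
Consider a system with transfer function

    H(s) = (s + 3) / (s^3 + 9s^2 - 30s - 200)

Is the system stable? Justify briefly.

unstable

The denominator s^3 + 9s^2 - 30s - 200 factors as (s + 4)(s - 5)(s + 10), giving poles at s = -4, 5, -10.
Since the pole(s) at s = 5 lie in the right half-plane, the system is unstable.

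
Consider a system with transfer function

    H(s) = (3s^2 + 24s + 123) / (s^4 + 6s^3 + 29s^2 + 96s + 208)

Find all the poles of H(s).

s = ±4j, -3 ± 2j

The poles are the roots of the denominator s^4 + 6s^3 + 29s^2 + 96s + 208 = 0.
No real roots exist; factor into two real quadratics: (s^2 + 16)(s^2 + 6s + 13) = 0.
Each quadratic gives a conjugate pair via the quadratic formula.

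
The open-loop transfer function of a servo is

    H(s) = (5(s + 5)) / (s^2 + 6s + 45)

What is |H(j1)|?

|H(j1)| ≈ 0.5741

Substitute s = j1: numerator = 25 + j5, denominator = 44 + j6.
|H(j1)| = |25 + j5| / |44 + j6| = 25.495 / 44.407 ≈ 0.5741.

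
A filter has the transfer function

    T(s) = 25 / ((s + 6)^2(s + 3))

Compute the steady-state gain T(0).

Set s = 0: T(0) = (25) / (108) = 25/108.

T(0) = 25/108 ≈ 0.2315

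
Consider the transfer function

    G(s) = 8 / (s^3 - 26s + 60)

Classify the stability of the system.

unstable

The denominator s^3 - 26s + 60 factors as (s + 6)(s^2 - 6s + 10), giving poles at s = -6, 3 ± j.
Since the pole(s) at s = 3 + j, 3 - j lie in the right half-plane, the system is unstable.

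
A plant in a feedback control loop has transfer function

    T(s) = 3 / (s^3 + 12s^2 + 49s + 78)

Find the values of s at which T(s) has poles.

The poles are the roots of the denominator s^3 + 12s^2 + 49s + 78 = 0.
Trying s = -6: the polynomial evaluates to 0, so (s + 6) is a factor.
Dividing out leaves s^2 + 6s + 13 = 0.
The quadratic formula then gives s = -3 ± 2j.

s = -3 + 2j, -3 - 2j, -6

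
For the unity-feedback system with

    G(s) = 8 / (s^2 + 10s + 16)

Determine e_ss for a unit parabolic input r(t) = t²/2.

e_ss = ∞

G(s) has no poles at the origin.
This is a Type 0 system; Ka = lim_{s→0} s^2·G(s) = 0, so the steady-state error for a parabola input is infinite.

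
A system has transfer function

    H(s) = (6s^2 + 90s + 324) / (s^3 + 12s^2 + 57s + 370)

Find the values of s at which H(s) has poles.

s = -1 + 6j, -1 - 6j, -10

The poles are the roots of the denominator s^3 + 12s^2 + 57s + 370 = 0.
Trying s = -10: the polynomial evaluates to 0, so (s + 10) is a factor.
Dividing out leaves s^2 + 2s + 37 = 0.
The quadratic formula then gives s = -1 ± 6j.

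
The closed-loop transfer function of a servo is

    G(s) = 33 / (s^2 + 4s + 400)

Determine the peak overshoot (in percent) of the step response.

Comparing s^2 + 4s + 400 to s^2 + 2ζωₙs + ωₙ²: ωₙ = 20 rad/s and ζ = 4/(2·20) = 0.1.
%OS = 100·exp(−πζ/√(1−ζ²)) = 100·exp(−π·0.1/√(1−0.1²)) ≈ 72.9%.

%OS ≈ 72.9%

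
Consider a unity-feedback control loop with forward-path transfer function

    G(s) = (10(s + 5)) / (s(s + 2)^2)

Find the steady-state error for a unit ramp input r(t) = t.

e_ss = 0.08000

G(s) has one pole at the origin.
This is a Type 1 system. Kv = lim_{s→0} s·G(s) = 50/4 = 25/2.
e_ss = 1/Kv = 1/(25/2) = 2/25 ≈ 0.08000.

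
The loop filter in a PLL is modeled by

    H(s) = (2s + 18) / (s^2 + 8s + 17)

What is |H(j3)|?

|H(j3)| = 0.7500

Substitute s = j3: numerator = 18 + j6, denominator = 8 + j24.
|H(j3)| = |18 + j6| / |8 + j24| = 18.974 / 25.298 = 0.7500.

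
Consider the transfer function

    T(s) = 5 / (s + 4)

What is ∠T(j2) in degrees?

∠T(j2) ≈ -26.57°

At s = j2: numerator = 5, denominator = 4 + j2.
∠T = ∠num − ∠den = 0° − (26.565°) = -26.57°.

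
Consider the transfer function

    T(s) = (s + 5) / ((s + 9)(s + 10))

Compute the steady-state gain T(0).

T(0) = 1/18 ≈ 0.05556

At s = 0 each factor (s + a) contributes a and each (s^2 + bs + c) contributes c.
T(0) = 1·(5) / ((9) · (10)) = 5/90 = 1/18.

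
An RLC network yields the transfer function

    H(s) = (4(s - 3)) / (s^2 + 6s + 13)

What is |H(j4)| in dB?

Substitute s = j4: numerator = -12 + j16, denominator = -3 + j24.
|H(j4)| = |-12 + j16| / |-3 + j24| = 20 / 24.187 ≈ 0.8269.
In decibels: 20·log₁₀(0.8269) ≈ -1.65 dB.

|H(j4)|_dB ≈ -1.65 dB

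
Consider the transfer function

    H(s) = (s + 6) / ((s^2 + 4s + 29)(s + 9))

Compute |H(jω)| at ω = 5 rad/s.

|H(j5)| ≈ 0.03719

Substitute s = j5: numerator = 6 + j5, denominator = -64 + j200.
|H(j5)| = |6 + j5| / |-64 + j200| = 7.8102 / 209.99 ≈ 0.03719.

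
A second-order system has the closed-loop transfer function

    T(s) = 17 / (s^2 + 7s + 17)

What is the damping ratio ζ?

ζ ≈ 0.8489

Compare the denominator to the standard form s^2 + 2ζωₙs + ωₙ².
ωₙ² = 17, so ωₙ = √17 ≈ 4.123 rad/s.
2ζωₙ = 7, so ζ = 7/(2·√17) ≈ 0.8489.
With ζ = 0.8489 the response is underdamped.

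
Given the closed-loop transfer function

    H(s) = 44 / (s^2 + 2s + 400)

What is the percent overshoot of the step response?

Comparing s^2 + 2s + 400 to s^2 + 2ζωₙs + ωₙ²: ωₙ = 20 rad/s and ζ = 2/(2·20) = 0.05.
%OS = 100·exp(−πζ/√(1−ζ²)) = 100·exp(−π·0.05/√(1−0.05²)) ≈ 85.4%.

%OS ≈ 85.4%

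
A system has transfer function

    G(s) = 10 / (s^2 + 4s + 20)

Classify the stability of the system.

stable

The poles can be read from the denominator factors: s = -2 + 4j, -2 - 4j.
Since all poles lie strictly in the left half-plane, the system is stable.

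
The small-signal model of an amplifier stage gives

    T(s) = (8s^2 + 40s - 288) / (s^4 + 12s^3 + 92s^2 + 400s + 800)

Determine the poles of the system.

The poles are the roots of the denominator s^4 + 12s^3 + 92s^2 + 400s + 800 = 0.
No real roots exist; factor into two real quadratics: (s^2 + 8s + 20)(s^2 + 4s + 40) = 0.
Each quadratic gives a conjugate pair via the quadratic formula.

s = -4 + 2j, -4 - 2j, -2 + 6j, -2 - 6j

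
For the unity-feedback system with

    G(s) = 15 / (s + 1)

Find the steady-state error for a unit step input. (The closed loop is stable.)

G(s) has no poles at the origin.
This is a Type 0 system. Kp = lim_{s→0} G(s) = 15/1.
e_ss = 1/(1 + Kp) = 1/(1 + 15) = 1/16 ≈ 0.06250.

e_ss = 0.06250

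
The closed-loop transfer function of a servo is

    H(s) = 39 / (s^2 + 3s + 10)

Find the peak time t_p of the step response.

Comparing s^2 + 3s + 10 to s^2 + 2ζωₙs + ωₙ²: ωₙ = √10 ≈ 3.162 rad/s and ζ = 3/(2·√10) ≈ 0.4743.
ζωₙ = 3/2 = 1.5, so ω_d = ωₙ√(1−ζ²) = √(ωₙ² − (ζωₙ)²) = √(10 − 1.5²) = √7.75 ≈ 2.784 rad/s.
t_p = π/ω_d = π/2.784 ≈ 1.128 s.

t_p ≈ 1.128 s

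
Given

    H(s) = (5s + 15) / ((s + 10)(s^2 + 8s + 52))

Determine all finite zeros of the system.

Set the numerator to zero: 5s + 15 = 0, i.e. 5·(s + 3) = 0.
So s = -3.

s = -3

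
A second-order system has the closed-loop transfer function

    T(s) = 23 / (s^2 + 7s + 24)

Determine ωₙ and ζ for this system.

Compare the denominator to the standard form s^2 + 2ζωₙs + ωₙ².
ωₙ² = 24, so ωₙ = √24 ≈ 4.899 rad/s.
2ζωₙ = 7, so ζ = 7/(2·√24) ≈ 0.7144.
With ζ = 0.7144 the response is underdamped.

ωₙ ≈ 4.899 rad/s, ζ ≈ 0.7144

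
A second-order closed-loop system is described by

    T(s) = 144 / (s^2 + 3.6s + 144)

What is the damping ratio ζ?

Compare the denominator to the standard form s^2 + 2ζωₙs + ωₙ².
ωₙ² = 144, so ωₙ = 12 rad/s.
2ζωₙ = 3.6, so ζ = 3.6/(2·12) = 0.15.

ζ = 0.15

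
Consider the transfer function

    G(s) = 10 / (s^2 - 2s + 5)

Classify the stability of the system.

The denominator s^2 - 2s + 5 factors as (s^2 - 2s + 5), giving poles at s = 1 + 2j, 1 - 2j.
Since the pole(s) at s = 1 ± 2j lie in the right half-plane, the system is unstable.

unstable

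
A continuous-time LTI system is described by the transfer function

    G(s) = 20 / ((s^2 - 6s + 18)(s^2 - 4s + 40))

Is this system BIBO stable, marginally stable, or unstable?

unstable

The poles can be read from the denominator factors: s = 3 ± 3j, 2 ± 6j.
Since the pole(s) at s = 3 + 3j, 3 - 3j, 2 + 6j, 2 - 6j lie in the right half-plane, the system is unstable.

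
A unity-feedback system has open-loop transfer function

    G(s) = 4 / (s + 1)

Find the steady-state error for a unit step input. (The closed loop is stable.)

e_ss = 0.2000

G(s) has no poles at the origin.
This is a Type 0 system. Kp = lim_{s→0} G(s) = 4/1.
e_ss = 1/(1 + Kp) = 1/(1 + 4) = 1/5 ≈ 0.2000.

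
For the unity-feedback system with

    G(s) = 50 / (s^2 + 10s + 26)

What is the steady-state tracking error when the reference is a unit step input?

e_ss = 0.3421

G(s) has no poles at the origin.
This is a Type 0 system. Kp = lim_{s→0} G(s) = 50/26 = 25/13.
e_ss = 1/(1 + Kp) = 1/(1 + 25/13) = 13/38 ≈ 0.3421.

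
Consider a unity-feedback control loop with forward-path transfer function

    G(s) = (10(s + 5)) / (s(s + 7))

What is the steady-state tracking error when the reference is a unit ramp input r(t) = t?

e_ss = 0.1400

G(s) has one pole at the origin.
This is a Type 1 system. Kv = lim_{s→0} s·G(s) = 50/7.
e_ss = 1/Kv = 1/(50/7) = 7/50 ≈ 0.1400.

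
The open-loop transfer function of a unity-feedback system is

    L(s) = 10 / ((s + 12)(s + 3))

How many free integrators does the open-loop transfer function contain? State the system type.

The denominator has no factor of s at the origin — no free integrator — so this is a Type 0 system.

Type 0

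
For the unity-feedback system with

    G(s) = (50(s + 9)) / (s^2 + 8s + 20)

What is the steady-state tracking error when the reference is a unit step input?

e_ss = 0.04255

G(s) has no poles at the origin.
This is a Type 0 system. Kp = lim_{s→0} G(s) = 450/20 = 45/2.
e_ss = 1/(1 + Kp) = 1/(1 + 45/2) = 2/47 ≈ 0.04255.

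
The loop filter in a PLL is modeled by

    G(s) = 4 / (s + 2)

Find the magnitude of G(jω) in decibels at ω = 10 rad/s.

|G(j10)|_dB ≈ -8.13 dB

Substitute s = j10: numerator = 4, denominator = 2 + j10.
|G(j10)| = |4| / |2 + j10| = 4 / 10.198 ≈ 0.3922.
In decibels: 20·log₁₀(0.3922) ≈ -8.13 dB.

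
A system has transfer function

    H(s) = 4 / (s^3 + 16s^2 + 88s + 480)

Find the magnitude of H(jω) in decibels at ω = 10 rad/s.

Substitute s = j10: numerator = 4, denominator = -1120 - j120.
|H(j10)| = |4| / |-1120 - j120| = 4 / 1126.4 ≈ 0.003551.
In decibels: 20·log₁₀(0.003551) ≈ -49.0 dB.

|H(j10)|_dB ≈ -49.0 dB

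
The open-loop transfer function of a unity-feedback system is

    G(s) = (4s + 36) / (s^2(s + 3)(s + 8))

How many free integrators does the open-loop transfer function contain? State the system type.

Type 2

The denominator has 2 factors of s at the origin (free integrators), so this is a Type 2 system.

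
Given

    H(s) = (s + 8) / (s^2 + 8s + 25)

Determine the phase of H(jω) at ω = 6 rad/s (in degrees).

At s = j6: numerator = 8 + j6, denominator = -11 + j48.
∠H = ∠num − ∠den = 36.870° − (102.91°) = -66.04°.

∠H(j6) ≈ -66.04°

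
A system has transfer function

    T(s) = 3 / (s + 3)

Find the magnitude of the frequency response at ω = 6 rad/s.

Substitute s = j6: numerator = 3, denominator = 3 + j6.
|T(j6)| = |3| / |3 + j6| = 3 / 6.7082 ≈ 0.4472.

|T(j6)| ≈ 0.4472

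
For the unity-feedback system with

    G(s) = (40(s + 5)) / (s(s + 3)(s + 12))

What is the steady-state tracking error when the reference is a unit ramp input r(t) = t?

G(s) has one pole at the origin.
This is a Type 1 system. Kv = lim_{s→0} s·G(s) = 200/36 = 50/9.
e_ss = 1/Kv = 1/(50/9) = 9/50 ≈ 0.1800.

e_ss = 0.1800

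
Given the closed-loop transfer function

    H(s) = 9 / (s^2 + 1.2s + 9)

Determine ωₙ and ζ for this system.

ωₙ = 3 rad/s, ζ = 0.2

Compare the denominator to the standard form s^2 + 2ζωₙs + ωₙ².
ωₙ² = 9, so ωₙ = 3 rad/s.
2ζωₙ = 1.2, so ζ = 1.2/(2·3) = 0.2.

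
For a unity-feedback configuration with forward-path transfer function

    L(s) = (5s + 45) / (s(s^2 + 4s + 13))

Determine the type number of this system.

The denominator has 1 factor of s at the origin (free integrator), so this is a Type 1 system.

Type 1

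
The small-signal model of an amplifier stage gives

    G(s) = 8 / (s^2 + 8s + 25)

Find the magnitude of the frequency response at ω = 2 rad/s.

Substitute s = j2: numerator = 8, denominator = 21 + j16.
|G(j2)| = |8| / |21 + j16| = 8 / 26.401 ≈ 0.3030.

|G(j2)| ≈ 0.3030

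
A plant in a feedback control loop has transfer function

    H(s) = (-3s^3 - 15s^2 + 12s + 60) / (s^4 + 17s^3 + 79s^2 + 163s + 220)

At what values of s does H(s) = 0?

Set the numerator to zero: -3s^3 - 15s^2 + 12s + 60 = 0, i.e. -3·(s^3 + 5s^2 - 4s - 20) = 0.
Factoring: (s - 2)(s + 2)(s + 5) = 0.

s = 2, -2, -5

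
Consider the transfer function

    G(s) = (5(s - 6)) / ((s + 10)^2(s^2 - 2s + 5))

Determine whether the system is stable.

The poles can be read from the denominator factors: s = -10, -10, 1 ± 2j.
Since the pole(s) at s = 1 + 2j, 1 - 2j lie in the right half-plane, the system is unstable.

unstable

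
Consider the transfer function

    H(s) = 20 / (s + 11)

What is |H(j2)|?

|H(j2)| ≈ 1.789

Substitute s = j2: numerator = 20, denominator = 11 + j2.
|H(j2)| = |20| / |11 + j2| = 20 / 11.180 ≈ 1.789.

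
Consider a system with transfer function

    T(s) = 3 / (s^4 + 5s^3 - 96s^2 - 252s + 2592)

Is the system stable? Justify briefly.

unstable

The denominator s^4 + 5s^3 - 96s^2 - 252s + 2592 factors as (s + 8)(s - 6)^2(s + 9), giving poles at s = -8, 6, 6, -9.
Since the pole(s) at s = 6, 6 lie in the right half-plane, the system is unstable.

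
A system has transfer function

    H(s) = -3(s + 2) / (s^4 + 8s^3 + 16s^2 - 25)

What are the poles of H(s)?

s = -2 + j, -2 - j, -5, 1

The poles are the roots of the denominator s^4 + 8s^3 + 16s^2 - 25 = 0.
Trying s = -5: the polynomial evaluates to 0, so (s + 5) is a factor.
Dividing out leaves s^3 + 3s^2 + s - 5 = 0.
This factors further as (s^2 + 4s + 5)(s - 1) = 0.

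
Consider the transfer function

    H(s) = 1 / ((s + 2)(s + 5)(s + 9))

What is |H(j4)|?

Substitute s = j4: numerator = 1, denominator = -166 + j228.
|H(j4)| = |1| / |-166 + j228| = 1 / 282.03 ≈ 0.003546.

|H(j4)| ≈ 0.003546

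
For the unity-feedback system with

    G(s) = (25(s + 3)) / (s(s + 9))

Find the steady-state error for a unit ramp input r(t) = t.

e_ss = 0.1200

G(s) has one pole at the origin.
This is a Type 1 system. Kv = lim_{s→0} s·G(s) = 75/9 = 25/3.
e_ss = 1/Kv = 1/(25/3) = 3/25 ≈ 0.1200.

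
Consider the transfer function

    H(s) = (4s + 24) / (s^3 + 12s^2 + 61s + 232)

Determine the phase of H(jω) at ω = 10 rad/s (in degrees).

At s = j10: numerator = 24 + j40, denominator = -968 - j390.
∠H = ∠num − ∠den = 59.036° − (-158.06°) = 217.1°, which wraps to -142.9°.

∠H(j10) ≈ -142.9°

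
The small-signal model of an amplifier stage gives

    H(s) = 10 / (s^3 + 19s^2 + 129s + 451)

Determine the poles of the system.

The poles are the roots of the denominator s^3 + 19s^2 + 129s + 451 = 0.
Trying s = -11: the polynomial evaluates to 0, so (s + 11) is a factor.
Dividing out leaves s^2 + 8s + 41 = 0.
The quadratic formula then gives s = -4 ± 5j.

s = -4 + 5j, -4 - 5j, -11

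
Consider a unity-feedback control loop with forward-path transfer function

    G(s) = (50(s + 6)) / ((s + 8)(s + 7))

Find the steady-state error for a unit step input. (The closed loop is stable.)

G(s) has no poles at the origin.
This is a Type 0 system. Kp = lim_{s→0} G(s) = 300/56 = 75/14.
e_ss = 1/(1 + Kp) = 1/(1 + 75/14) = 14/89 ≈ 0.1573.

e_ss = 0.1573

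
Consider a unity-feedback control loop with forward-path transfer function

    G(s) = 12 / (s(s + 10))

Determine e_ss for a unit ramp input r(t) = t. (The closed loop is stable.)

e_ss = 0.8333

G(s) has one pole at the origin.
This is a Type 1 system. Kv = lim_{s→0} s·G(s) = 12/10 = 6/5.
e_ss = 1/Kv = 1/(6/5) = 5/6 ≈ 0.8333.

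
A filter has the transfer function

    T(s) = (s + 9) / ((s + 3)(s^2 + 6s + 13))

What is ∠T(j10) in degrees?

At s = j10: numerator = 9 + j10, denominator = -861 - j690.
∠T = ∠num − ∠den = 48.013° − (-141.29°) = 189.3°, which wraps to -170.7°.

∠T(j10) ≈ -170.7°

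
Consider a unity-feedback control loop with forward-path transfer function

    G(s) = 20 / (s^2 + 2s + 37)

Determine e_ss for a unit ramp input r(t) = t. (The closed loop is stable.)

G(s) has no poles at the origin.
This is a Type 0 system; Kv = lim_{s→0} s·G(s) = 0, so the steady-state error for a ramp input is infinite.

e_ss = ∞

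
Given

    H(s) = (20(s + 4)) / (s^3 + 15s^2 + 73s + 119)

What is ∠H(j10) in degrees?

At s = j10: numerator = 80 + j200, denominator = -1381 - j270.
∠H = ∠num − ∠den = 68.199° − (-168.94°) = 237.1°, which wraps to -122.9°.

∠H(j10) ≈ -122.9°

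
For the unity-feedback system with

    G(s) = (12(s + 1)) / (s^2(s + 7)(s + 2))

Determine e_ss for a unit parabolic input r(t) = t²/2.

G(s) has 2 poles at the origin.
This is a Type 2 system. Ka = lim_{s→0} s^2·G(s) = 12/14 = 6/7.
e_ss = 1/Ka = 1/(6/7) = 7/6 ≈ 1.167.

e_ss = 1.167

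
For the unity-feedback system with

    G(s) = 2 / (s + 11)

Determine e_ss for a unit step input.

e_ss = 0.8462

G(s) has no poles at the origin.
This is a Type 0 system. Kp = lim_{s→0} G(s) = 2/11.
e_ss = 1/(1 + Kp) = 1/(1 + 2/11) = 11/13 ≈ 0.8462.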